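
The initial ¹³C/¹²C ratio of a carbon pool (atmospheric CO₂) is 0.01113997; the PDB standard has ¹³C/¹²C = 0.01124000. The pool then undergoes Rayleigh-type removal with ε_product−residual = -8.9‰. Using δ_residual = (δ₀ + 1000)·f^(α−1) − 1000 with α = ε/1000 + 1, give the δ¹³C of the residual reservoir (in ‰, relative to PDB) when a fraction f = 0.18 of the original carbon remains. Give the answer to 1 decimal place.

δ₀ = (0.01113997/0.01124000 − 1)×1000 = (0.991101 − 1)×1000 = -8.899‰
α − 1 = ε/1000 = -0.0089
f^(α−1) = 0.18^(-0.0089) = 1.015379
δ_res = (-8.899 + 1000) × 1.015379 − 1000 = 1006.342 − 1000 = 6.34‰

6.3‰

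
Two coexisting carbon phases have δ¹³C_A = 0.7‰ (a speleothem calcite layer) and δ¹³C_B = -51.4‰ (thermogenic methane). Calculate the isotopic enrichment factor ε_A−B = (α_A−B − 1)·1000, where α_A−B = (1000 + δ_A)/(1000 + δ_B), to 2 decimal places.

54.92‰

α_A−B = (1000 + 0.7) / (1000 + -51.4) = 1000.7 / 948.6 = 1.054923
ε_A−B = (1.054923 − 1) × 1000 = 54.923‰
(The approximation ε ≈ δ_A − δ_B would give 52.1‰.)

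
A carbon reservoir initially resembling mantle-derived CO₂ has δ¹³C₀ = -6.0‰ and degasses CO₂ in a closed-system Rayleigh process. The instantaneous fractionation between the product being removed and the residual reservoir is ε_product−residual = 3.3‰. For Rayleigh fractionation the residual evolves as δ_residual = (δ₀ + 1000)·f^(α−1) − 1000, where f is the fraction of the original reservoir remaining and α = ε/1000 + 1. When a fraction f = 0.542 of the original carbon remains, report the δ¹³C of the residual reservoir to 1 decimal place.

-8.0‰

Rayleigh residual: δ_res = (δ₀ + 1000)·f^(α−1) − 1000
α = ε/1000 + 1 = 1.00330, so α − 1 = 0.00330
f^(α−1) = 0.542^(0.00330) = 0.997981
δ_res = (-6.0 + 1000) × 0.997981 − 1000 = 991.993 − 1000 = -8.01‰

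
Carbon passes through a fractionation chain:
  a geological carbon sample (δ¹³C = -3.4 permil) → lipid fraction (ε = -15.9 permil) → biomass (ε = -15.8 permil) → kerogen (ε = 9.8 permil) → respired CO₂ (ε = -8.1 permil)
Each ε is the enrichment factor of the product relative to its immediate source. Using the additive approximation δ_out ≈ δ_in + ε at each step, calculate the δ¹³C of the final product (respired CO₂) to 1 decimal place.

-33.4 permil

step 1: δ ≈ -3.4 + (-15.9) = -19.3 permil
step 2: δ ≈ -19.3 + (-15.8) = -35.1 permil
step 3: δ ≈ -35.1 + (9.8) = -25.3 permil
step 4: δ ≈ -25.3 + (-8.1) = -33.4 permil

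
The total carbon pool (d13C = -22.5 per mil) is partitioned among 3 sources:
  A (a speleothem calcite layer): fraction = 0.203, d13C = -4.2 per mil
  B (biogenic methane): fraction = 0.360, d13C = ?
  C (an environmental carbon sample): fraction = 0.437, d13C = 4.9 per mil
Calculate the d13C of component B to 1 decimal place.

-66.1 per mil

Isotope mass balance: δ_bulk = Σ fᵢ·δᵢ.
-22.5 = 0.203×(-4.2) + 0.360×δ_B + 0.437×(4.9)
0.360·δ_B = -22.5 − (1.289) = -23.789
δ_B = -23.789 / 0.360 = -66.08 per mil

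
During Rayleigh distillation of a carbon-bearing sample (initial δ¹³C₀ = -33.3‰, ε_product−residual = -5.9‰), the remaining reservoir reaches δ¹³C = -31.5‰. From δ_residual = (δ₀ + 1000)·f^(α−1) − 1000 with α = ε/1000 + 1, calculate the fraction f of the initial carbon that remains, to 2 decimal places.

0.73

α − 1 = ε/1000 = -0.0059
(δ_res + 1000)/(δ₀ + 1000) = (-31.5 + 1000)/(-33.3 + 1000) = 968.5/966.7 = 1.001862
f = 1.001862^(1/-0.0059) = exp(ln(1.001862)/-0.0059) = exp(0.00186/-0.0059)
f = exp(-0.3153) = 0.7296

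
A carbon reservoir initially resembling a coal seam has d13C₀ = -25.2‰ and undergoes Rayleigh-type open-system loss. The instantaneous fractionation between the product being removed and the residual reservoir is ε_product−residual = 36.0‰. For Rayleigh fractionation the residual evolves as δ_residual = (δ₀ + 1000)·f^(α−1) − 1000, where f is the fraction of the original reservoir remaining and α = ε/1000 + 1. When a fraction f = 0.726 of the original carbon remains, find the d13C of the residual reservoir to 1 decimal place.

Rayleigh residual: δ_res = (δ₀ + 1000)·f^(α−1) − 1000
α = ε/1000 + 1 = 1.03600, so α − 1 = 0.03600
f^(α−1) = 0.726^(0.03600) = 0.988539
δ_res = (-25.2 + 1000) × 0.988539 − 1000 = 963.628 − 1000 = -36.37‰

-36.4‰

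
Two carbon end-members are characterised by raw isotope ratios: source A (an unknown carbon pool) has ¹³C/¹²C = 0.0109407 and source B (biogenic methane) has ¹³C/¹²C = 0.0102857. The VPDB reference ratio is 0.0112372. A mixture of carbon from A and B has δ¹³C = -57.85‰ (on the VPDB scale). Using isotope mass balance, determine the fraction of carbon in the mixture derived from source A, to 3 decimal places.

δ_A = (0.0109407/0.0112372 − 1)×1000 = (0.973614 − 1)×1000 = -26.386‰
δ_B = (0.0102857/0.0112372 − 1)×1000 = (0.915326 − 1)×1000 = -84.674‰
f_A = (δ_mix − δ_B)/(δ_A − δ_B) = (-57.85 − (-84.674))/(-26.386 − (-84.674))
f_A = 26.824 / 58.289 = 0.4602

0.460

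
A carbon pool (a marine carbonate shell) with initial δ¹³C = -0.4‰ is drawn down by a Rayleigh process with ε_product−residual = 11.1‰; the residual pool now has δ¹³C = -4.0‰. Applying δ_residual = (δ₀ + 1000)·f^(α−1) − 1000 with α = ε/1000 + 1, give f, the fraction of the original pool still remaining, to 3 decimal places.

0.722

α − 1 = ε/1000 = 0.0111
(δ_res + 1000)/(δ₀ + 1000) = (-4.0 + 1000)/(-0.4 + 1000) = 996.0/999.6 = 0.996399
f = 0.996399^(1/0.0111) = exp(ln(0.996399)/0.0111) = exp(-0.00361/0.0111)
f = exp(-0.3250) = 0.7225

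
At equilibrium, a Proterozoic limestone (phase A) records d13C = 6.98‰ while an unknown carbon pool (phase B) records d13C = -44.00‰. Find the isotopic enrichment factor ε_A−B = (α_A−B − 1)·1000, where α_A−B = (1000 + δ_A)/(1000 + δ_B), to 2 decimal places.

α_A−B = (1000 + 6.98) / (1000 + -44.00) = 1006.98 / 956.00 = 1.053326
ε_A−B = (1.053326 − 1) × 1000 = 53.326‰
(The approximation ε ≈ δ_A − δ_B would give 50.98‰.)

53.33‰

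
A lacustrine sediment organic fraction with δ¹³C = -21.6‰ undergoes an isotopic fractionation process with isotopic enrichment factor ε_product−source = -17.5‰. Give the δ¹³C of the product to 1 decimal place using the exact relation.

-38.7‰

Exactly, δ_product = (δ_source + 1000)·(ε/1000 + 1) − 1000.
δ_product = (-21.6 + 1000) × (-17.5/1000 + 1) − 1000
δ_product = -38.72‰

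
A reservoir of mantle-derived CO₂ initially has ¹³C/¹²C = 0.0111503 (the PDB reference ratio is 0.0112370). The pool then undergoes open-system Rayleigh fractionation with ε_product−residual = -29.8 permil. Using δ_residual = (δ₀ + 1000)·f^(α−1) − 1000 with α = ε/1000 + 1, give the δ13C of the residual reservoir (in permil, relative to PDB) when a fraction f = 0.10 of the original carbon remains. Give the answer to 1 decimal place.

62.8 permil

δ₀ = (0.0111503/0.0112370 − 1)×1000 = (0.992284 − 1)×1000 = -7.716 permil
α − 1 = ε/1000 = -0.0298
f^(α−1) = 0.10^(-0.0298) = 1.071026
δ_res = (-7.716 + 1000) × 1.071026 − 1000 = 1062.762 − 1000 = 62.76 permil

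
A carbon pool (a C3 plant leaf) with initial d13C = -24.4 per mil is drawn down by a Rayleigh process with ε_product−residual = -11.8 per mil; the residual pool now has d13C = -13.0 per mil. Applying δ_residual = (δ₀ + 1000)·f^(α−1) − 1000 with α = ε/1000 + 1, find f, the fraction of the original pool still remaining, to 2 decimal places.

α − 1 = ε/1000 = -0.0118
(δ_res + 1000)/(δ₀ + 1000) = (-13.0 + 1000)/(-24.4 + 1000) = 987.0/975.6 = 1.011685
f = 1.011685^(1/-0.0118) = exp(ln(1.011685)/-0.0118) = exp(0.01162/-0.0118)
f = exp(-0.9845) = 0.3736

0.37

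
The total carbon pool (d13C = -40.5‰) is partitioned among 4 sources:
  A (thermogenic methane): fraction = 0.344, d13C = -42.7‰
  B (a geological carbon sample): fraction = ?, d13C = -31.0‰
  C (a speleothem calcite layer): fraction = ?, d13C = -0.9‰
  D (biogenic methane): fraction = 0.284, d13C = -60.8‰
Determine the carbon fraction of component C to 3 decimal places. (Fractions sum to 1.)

0.099

Let f_C and f_B be the unknown fractions; fractions sum to 1 so f_C + f_B = 0.372.
Mass balance: Σ fᵢ·δᵢ = δ_bulk ⇒ f_C·(-0.9) + f_B·(-31.0) = -40.5 − (-31.956) = -8.544
Substitute f_B = 0.372 − f_C:
f_C·(-0.9 − -31.0) = -8.544 − 0.372×(-31.0) = 2.988
f_C = 2.988 / 30.1 = 0.0993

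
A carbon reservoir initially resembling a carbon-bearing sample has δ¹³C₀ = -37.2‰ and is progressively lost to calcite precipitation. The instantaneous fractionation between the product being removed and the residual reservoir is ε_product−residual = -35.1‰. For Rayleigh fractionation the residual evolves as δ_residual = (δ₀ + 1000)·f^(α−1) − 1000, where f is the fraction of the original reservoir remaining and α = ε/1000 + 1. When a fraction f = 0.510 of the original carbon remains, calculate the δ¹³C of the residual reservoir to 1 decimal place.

Rayleigh residual: δ_res = (δ₀ + 1000)·f^(α−1) − 1000
α = ε/1000 + 1 = 0.96490, so α − 1 = -0.03510
f^(α−1) = 0.510^(-0.03510) = 1.023916
δ_res = (-37.2 + 1000) × 1.023916 − 1000 = 985.826 − 1000 = -14.17‰

-14.2‰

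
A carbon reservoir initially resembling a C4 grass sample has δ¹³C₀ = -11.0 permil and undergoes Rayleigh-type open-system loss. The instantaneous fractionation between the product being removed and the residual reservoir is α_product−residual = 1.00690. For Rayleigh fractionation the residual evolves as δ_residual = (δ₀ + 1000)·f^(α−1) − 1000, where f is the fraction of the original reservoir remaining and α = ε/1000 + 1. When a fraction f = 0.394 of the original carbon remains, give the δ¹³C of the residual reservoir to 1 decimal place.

Rayleigh residual: δ_res = (δ₀ + 1000)·f^(α−1) − 1000
α − 1 = 0.00690
f^(α−1) = 0.394^(0.00690) = 0.993594
δ_res = (-11.0 + 1000) × 0.993594 − 1000 = 982.664 − 1000 = -17.34 permil

-17.3 permil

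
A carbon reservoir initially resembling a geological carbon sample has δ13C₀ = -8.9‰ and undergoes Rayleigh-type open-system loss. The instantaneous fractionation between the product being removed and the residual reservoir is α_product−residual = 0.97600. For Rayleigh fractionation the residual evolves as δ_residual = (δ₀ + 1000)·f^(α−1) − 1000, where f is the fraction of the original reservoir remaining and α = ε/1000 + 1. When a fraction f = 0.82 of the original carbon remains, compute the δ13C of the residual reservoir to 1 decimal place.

Rayleigh residual: δ_res = (δ₀ + 1000)·f^(α−1) − 1000
α − 1 = -0.02400
f^(α−1) = 0.82^(-0.02400) = 1.004774
δ_res = (-8.9 + 1000) × 1.004774 − 1000 = 995.832 − 1000 = -4.17‰

-4.2‰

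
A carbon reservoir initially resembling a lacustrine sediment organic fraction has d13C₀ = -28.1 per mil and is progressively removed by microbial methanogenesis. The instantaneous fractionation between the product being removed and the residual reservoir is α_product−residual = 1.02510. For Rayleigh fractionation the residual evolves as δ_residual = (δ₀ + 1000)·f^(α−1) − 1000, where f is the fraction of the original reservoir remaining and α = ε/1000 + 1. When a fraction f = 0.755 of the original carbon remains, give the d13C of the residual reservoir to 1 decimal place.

-34.9 per mil

Rayleigh residual: δ_res = (δ₀ + 1000)·f^(α−1) − 1000
α − 1 = 0.02510
f^(α−1) = 0.755^(0.02510) = 0.992971
δ_res = (-28.1 + 1000) × 0.992971 − 1000 = 965.068 − 1000 = -34.93 per mil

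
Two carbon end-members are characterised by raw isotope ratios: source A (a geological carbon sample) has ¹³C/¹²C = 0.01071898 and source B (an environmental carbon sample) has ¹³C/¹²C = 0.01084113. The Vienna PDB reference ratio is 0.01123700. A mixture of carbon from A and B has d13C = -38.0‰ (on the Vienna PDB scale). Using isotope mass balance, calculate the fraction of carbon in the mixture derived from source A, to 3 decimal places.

δ_A = (0.01071898/0.01123700 − 1)×1000 = (0.953901 − 1)×1000 = -46.099‰
δ_B = (0.01084113/0.01123700 − 1)×1000 = (0.964771 − 1)×1000 = -35.229‰
f_A = (δ_mix − δ_B)/(δ_A − δ_B) = (-38.0 − (-35.229))/(-46.099 − (-35.229))
f_A = -2.771 / -10.870 = 0.2549

0.255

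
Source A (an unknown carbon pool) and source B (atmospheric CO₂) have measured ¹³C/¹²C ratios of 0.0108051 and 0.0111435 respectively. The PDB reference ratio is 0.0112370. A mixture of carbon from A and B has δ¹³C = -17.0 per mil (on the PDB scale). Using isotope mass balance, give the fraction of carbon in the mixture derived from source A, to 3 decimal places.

0.288

δ_A = (0.0108051/0.0112370 − 1)×1000 = (0.961564 − 1)×1000 = -38.436 per mil
δ_B = (0.0111435/0.0112370 − 1)×1000 = (0.991679 − 1)×1000 = -8.321 per mil
f_A = (δ_mix − δ_B)/(δ_A − δ_B) = (-17.0 − (-8.321))/(-38.436 − (-8.321))
f_A = -8.679 / -30.115 = 0.2882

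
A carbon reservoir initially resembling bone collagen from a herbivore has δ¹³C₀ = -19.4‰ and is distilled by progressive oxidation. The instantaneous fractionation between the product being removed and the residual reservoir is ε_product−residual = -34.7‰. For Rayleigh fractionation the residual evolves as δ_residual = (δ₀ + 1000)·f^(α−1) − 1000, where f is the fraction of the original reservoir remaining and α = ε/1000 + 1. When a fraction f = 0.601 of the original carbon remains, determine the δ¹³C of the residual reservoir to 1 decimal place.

-1.9‰

Rayleigh residual: δ_res = (δ₀ + 1000)·f^(α−1) − 1000
α = ε/1000 + 1 = 0.96530, so α − 1 = -0.03470
f^(α−1) = 0.601^(-0.03470) = 1.017825
δ_res = (-19.4 + 1000) × 1.017825 − 1000 = 998.079 − 1000 = -1.92‰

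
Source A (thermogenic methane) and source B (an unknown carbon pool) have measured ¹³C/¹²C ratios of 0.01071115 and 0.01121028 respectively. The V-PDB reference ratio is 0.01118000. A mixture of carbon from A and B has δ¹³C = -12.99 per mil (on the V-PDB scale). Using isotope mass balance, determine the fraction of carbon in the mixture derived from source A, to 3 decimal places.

0.352

δ_A = (0.01071115/0.01118000 − 1)×1000 = (0.958064 − 1)×1000 = -41.936 per mil
δ_B = (0.01121028/0.01118000 − 1)×1000 = (1.002708 − 1)×1000 = 2.708 per mil
f_A = (δ_mix − δ_B)/(δ_A − δ_B) = (-12.99 − (2.708))/(-41.936 − (2.708))
f_A = -15.698 / -44.645 = 0.3516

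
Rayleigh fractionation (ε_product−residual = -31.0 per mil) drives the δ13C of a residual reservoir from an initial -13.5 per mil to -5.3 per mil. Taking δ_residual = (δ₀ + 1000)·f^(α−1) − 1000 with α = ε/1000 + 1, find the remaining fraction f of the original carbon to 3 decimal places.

0.766

α − 1 = ε/1000 = -0.0310
(δ_res + 1000)/(δ₀ + 1000) = (-5.3 + 1000)/(-13.5 + 1000) = 994.7/986.5 = 1.008312
f = 1.008312^(1/-0.0310) = exp(ln(1.008312)/-0.0310) = exp(0.00828/-0.0310)
f = exp(-0.2670) = 0.7657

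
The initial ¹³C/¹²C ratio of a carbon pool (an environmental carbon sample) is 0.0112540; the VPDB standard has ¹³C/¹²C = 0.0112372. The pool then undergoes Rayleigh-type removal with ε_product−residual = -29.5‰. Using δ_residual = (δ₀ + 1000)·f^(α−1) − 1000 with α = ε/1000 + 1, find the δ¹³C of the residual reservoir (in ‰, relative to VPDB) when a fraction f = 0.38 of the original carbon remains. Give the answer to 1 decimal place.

δ₀ = (0.0112540/0.0112372 − 1)×1000 = (1.001495 − 1)×1000 = 1.495‰
α − 1 = ε/1000 = -0.0295
f^(α−1) = 0.38^(-0.0295) = 1.028955
δ_res = (1.495 + 1000) × 1.028955 − 1000 = 1030.493 − 1000 = 30.49‰

30.5‰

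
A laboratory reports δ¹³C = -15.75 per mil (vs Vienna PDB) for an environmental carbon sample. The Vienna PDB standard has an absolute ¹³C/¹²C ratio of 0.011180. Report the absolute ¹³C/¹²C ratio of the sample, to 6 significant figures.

R_sample = R_standard × (δ¹³C/1000 + 1)
R_sample = 0.011180 × (-15.75/1000 + 1) = 0.011180 × 0.984250
R_sample = 0.0110039

0.0110039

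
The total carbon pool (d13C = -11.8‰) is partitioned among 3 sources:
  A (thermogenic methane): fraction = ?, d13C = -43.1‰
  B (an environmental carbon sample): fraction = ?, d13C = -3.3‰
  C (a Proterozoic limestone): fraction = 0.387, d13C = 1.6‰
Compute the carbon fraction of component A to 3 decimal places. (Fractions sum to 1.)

Let f_A and f_B be the unknown fractions; fractions sum to 1 so f_A + f_B = 0.613.
Mass balance: Σ fᵢ·δᵢ = δ_bulk ⇒ f_A·(-43.1) + f_B·(-3.3) = -11.8 − (0.619) = -12.419
Substitute f_B = 0.613 − f_A:
f_A·(-43.1 − -3.3) = -12.419 − 0.613×(-3.3) = -10.396
f_A = -10.396 / -39.8 = 0.2612

0.261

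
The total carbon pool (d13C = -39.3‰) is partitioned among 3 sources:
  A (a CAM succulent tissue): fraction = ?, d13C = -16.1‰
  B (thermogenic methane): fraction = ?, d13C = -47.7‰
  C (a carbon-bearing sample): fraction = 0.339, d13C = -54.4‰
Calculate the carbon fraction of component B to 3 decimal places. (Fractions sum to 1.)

Let f_B and f_A be the unknown fractions; fractions sum to 1 so f_B + f_A = 0.661.
Mass balance: Σ fᵢ·δᵢ = δ_bulk ⇒ f_B·(-47.7) + f_A·(-16.1) = -39.3 − (-18.442) = -20.858
Substitute f_A = 0.661 − f_B:
f_B·(-47.7 − -16.1) = -20.858 − 0.661×(-16.1) = -10.216
f_B = -10.216 / -31.6 = 0.3233

0.323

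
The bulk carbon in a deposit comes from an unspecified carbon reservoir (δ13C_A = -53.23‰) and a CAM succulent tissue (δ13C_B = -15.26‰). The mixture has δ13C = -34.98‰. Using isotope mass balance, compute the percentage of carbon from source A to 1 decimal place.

51.9%

δ_mix = f_A·δ_A + (1 − f_A)·δ_B  ⇒  f_A = (δ_mix − δ_B)/(δ_A − δ_B)
f_A = (-34.98 − (-15.26)) / (-53.23 − (-15.26))
f_A = -19.72 / -37.97 = 0.5194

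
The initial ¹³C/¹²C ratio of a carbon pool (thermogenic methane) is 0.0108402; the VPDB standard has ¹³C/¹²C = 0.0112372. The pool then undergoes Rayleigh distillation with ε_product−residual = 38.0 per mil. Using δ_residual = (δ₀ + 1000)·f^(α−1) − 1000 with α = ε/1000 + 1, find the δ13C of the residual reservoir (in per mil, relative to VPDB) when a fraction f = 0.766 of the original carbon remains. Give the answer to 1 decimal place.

δ₀ = (0.0108402/0.0112372 − 1)×1000 = (0.964671 − 1)×1000 = -35.329 per mil
α − 1 = ε/1000 = 0.0380
f^(α−1) = 0.766^(0.0380) = 0.989921
δ_res = (-35.329 + 1000) × 0.989921 − 1000 = 954.948 − 1000 = -45.05 per mil

-45.1 per mil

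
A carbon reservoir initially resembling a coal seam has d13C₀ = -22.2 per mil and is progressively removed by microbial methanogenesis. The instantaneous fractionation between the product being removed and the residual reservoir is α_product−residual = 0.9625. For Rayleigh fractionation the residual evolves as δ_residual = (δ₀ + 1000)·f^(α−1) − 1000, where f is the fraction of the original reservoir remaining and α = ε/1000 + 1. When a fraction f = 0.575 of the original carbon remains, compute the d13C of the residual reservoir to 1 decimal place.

Rayleigh residual: δ_res = (δ₀ + 1000)·f^(α−1) − 1000
α − 1 = -0.03750
f^(α−1) = 0.575^(-0.03750) = 1.020969
δ_res = (-22.2 + 1000) × 1.020969 − 1000 = 998.303 − 1000 = -1.70 per mil

-1.7 per mil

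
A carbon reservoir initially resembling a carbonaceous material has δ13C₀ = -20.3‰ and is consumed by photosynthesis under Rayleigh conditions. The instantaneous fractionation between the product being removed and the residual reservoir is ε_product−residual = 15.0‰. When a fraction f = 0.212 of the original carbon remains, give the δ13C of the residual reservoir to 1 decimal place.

Rayleigh residual: δ_res = (δ₀ + 1000)·f^(α−1) − 1000
α = ε/1000 + 1 = 1.01500, so α − 1 = 0.01500
f^(α−1) = 0.212^(0.01500) = 0.977001
δ_res = (-20.3 + 1000) × 0.977001 − 1000 = 957.168 − 1000 = -42.83‰

-42.8‰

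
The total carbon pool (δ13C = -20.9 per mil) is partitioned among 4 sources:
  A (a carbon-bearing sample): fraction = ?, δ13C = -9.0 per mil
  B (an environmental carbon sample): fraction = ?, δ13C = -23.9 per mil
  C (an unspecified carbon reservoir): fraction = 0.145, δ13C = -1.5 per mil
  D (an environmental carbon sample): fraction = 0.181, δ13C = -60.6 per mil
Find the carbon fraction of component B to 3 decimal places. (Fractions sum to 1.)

Let f_B and f_A be the unknown fractions; fractions sum to 1 so f_B + f_A = 0.674.
Mass balance: Σ fᵢ·δᵢ = δ_bulk ⇒ f_B·(-23.9) + f_A·(-9.0) = -20.9 − (-11.186) = -9.714
Substitute f_A = 0.674 − f_B:
f_B·(-23.9 − -9.0) = -9.714 − 0.674×(-9.0) = -3.648
f_B = -3.648 / -14.9 = 0.2448

0.245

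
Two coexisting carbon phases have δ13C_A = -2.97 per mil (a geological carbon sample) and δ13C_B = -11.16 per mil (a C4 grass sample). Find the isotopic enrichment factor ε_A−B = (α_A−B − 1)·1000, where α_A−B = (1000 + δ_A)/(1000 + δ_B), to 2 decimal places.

α_A−B = (1000 + -2.97) / (1000 + -11.16) = 997.03 / 988.84 = 1.008282
ε_A−B = (1.008282 − 1) × 1000 = 8.282 per mil
(The approximation ε ≈ δ_A − δ_B would give 8.19 per mil.)

8.28 per mil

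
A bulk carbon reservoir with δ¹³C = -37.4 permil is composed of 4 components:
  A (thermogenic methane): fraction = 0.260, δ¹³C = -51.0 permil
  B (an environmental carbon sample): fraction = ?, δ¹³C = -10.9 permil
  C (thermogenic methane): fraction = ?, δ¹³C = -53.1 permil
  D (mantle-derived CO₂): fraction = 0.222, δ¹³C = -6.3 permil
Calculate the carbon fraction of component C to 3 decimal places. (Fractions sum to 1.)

Let f_C and f_B be the unknown fractions; fractions sum to 1 so f_C + f_B = 0.518.
Mass balance: Σ fᵢ·δᵢ = δ_bulk ⇒ f_C·(-53.1) + f_B·(-10.9) = -37.4 − (-14.659) = -22.741
Substitute f_B = 0.518 − f_C:
f_C·(-53.1 − -10.9) = -22.741 − 0.518×(-10.9) = -17.095
f_C = -17.095 / -42.2 = 0.4051

0.405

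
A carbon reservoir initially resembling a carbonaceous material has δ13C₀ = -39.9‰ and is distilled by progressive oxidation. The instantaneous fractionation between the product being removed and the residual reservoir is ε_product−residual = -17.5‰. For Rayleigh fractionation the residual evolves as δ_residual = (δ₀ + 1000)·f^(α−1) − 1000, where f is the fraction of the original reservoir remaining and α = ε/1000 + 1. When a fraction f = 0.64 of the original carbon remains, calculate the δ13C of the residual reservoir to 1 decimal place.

-32.4‰

Rayleigh residual: δ_res = (δ₀ + 1000)·f^(α−1) − 1000
α = ε/1000 + 1 = 0.98250, so α − 1 = -0.01750
f^(α−1) = 0.64^(-0.01750) = 1.007841
δ_res = (-39.9 + 1000) × 1.007841 − 1000 = 967.628 − 1000 = -32.37‰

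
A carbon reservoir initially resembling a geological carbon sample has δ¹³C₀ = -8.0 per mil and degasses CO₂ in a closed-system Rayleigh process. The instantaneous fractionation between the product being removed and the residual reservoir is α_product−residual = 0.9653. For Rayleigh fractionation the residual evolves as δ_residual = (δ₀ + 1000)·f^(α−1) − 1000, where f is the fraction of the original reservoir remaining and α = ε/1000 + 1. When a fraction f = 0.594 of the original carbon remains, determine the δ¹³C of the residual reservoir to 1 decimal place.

Rayleigh residual: δ_res = (δ₀ + 1000)·f^(α−1) − 1000
α − 1 = -0.03470
f^(α−1) = 0.594^(-0.03470) = 1.018239
δ_res = (-8.0 + 1000) × 1.018239 − 1000 = 1010.093 − 1000 = 10.09 per mil

10.1 per mil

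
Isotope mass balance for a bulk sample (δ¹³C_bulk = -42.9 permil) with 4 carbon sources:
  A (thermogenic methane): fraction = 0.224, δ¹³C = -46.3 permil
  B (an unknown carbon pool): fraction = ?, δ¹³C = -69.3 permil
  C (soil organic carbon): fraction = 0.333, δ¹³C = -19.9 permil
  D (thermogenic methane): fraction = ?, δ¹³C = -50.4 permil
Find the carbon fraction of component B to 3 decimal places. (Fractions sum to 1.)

Let f_B and f_D be the unknown fractions; fractions sum to 1 so f_B + f_D = 0.443.
Mass balance: Σ fᵢ·δᵢ = δ_bulk ⇒ f_B·(-69.3) + f_D·(-50.4) = -42.9 − (-16.998) = -25.902
Substitute f_D = 0.443 − f_B:
f_B·(-69.3 − -50.4) = -25.902 − 0.443×(-50.4) = -3.575
f_B = -3.575 / -18.9 = 0.1891

0.189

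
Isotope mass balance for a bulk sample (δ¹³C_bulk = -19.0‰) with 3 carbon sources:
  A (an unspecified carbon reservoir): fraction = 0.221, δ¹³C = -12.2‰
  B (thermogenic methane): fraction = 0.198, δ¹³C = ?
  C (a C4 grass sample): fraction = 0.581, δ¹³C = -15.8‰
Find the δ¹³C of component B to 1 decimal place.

-36.0‰

Isotope mass balance: δ_bulk = Σ fᵢ·δᵢ.
-19.0 = 0.221×(-12.2) + 0.198×δ_B + 0.581×(-15.8)
0.198·δ_B = -19.0 − (-11.876) = -7.124
δ_B = -7.124 / 0.198 = -35.98‰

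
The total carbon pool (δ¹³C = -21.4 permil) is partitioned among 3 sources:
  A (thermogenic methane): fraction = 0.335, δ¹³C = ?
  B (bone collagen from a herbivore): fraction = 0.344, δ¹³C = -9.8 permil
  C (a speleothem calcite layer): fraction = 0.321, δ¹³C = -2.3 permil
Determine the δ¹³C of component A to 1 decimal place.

-51.6 permil

Isotope mass balance: δ_bulk = Σ fᵢ·δᵢ.
-21.4 = 0.335×δ_A + 0.344×(-9.8) + 0.321×(-2.3)
0.335·δ_A = -21.4 − (-4.109) = -17.290
δ_A = -17.290 / 0.335 = -51.61 permil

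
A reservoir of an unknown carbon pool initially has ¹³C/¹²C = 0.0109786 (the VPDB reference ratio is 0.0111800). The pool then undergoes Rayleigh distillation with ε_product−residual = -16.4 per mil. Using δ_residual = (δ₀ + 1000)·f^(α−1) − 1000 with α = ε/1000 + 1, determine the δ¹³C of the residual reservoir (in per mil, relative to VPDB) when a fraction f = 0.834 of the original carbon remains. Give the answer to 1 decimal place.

-15.1 per mil

δ₀ = (0.0109786/0.0111800 − 1)×1000 = (0.981986 − 1)×1000 = -18.014 per mil
α − 1 = ε/1000 = -0.0164
f^(α−1) = 0.834^(-0.0164) = 1.002981
δ_res = (-18.014 + 1000) × 1.002981 − 1000 = 984.913 − 1000 = -15.09 per mil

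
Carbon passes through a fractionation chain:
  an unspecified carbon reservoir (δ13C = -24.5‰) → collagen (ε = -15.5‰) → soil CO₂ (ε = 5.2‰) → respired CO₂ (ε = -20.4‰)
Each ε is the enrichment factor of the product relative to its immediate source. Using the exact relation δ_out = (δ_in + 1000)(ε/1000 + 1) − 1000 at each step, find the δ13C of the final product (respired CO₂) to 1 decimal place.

-54.3‰

step 1: δ = (-24.50 + 1000)·(-15.5/1000 + 1) − 1000 = -39.62‰
step 2: δ = (-39.62 + 1000)·(5.2/1000 + 1) − 1000 = -34.63‰
step 3: δ = (-34.63 + 1000)·(-20.4/1000 + 1) − 1000 = -54.32‰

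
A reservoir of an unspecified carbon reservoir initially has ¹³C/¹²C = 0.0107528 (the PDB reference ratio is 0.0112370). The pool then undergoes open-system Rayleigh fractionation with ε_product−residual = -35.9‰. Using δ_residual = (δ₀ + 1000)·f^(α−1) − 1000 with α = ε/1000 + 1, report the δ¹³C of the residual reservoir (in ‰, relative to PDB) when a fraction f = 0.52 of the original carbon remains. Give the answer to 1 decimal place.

δ₀ = (0.0107528/0.0112370 − 1)×1000 = (0.956910 − 1)×1000 = -43.090‰
α − 1 = ε/1000 = -0.0359
f^(α−1) = 0.52^(-0.0359) = 1.023754
δ_res = (-43.090 + 1000) × 1.023754 − 1000 = 979.640 − 1000 = -20.36‰

-20.4‰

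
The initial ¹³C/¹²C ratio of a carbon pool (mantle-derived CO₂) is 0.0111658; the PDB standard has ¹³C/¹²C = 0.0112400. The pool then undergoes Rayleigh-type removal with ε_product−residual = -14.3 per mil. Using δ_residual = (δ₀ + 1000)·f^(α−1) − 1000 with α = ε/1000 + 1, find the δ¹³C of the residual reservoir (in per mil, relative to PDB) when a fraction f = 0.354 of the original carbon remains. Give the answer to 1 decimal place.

8.3 per mil

δ₀ = (0.0111658/0.0112400 − 1)×1000 = (0.993399 − 1)×1000 = -6.601 per mil
α − 1 = ε/1000 = -0.0143
f^(α−1) = 0.354^(-0.0143) = 1.014961
δ_res = (-6.601 + 1000) × 1.014961 − 1000 = 1008.261 − 1000 = 8.26 per mil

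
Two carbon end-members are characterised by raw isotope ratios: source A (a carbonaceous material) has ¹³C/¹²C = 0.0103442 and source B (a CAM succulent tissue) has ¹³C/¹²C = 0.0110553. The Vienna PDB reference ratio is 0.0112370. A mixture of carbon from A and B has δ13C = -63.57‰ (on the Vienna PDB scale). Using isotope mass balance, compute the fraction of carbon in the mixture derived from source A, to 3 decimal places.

δ_A = (0.0103442/0.0112370 − 1)×1000 = (0.920548 − 1)×1000 = -79.452‰
δ_B = (0.0110553/0.0112370 − 1)×1000 = (0.983830 − 1)×1000 = -16.170‰
f_A = (δ_mix − δ_B)/(δ_A − δ_B) = (-63.57 − (-16.170))/(-79.452 − (-16.170))
f_A = -47.400 / -63.282 = 0.7490

0.749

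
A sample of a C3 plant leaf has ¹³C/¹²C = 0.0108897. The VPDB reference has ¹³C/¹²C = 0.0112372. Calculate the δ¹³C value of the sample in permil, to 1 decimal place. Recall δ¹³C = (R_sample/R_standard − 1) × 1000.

δ¹³C = (R_sample / R_standard − 1) × 1000
R_sample / R_standard = 0.0108897 / 0.0112372 = 0.969076
δ¹³C = (0.969076 − 1) × 1000 = -30.92 permil

-30.9 permil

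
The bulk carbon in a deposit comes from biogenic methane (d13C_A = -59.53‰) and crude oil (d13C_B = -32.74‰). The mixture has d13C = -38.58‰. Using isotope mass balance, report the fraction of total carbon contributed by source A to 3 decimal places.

0.218

δ_mix = f_A·δ_A + (1 − f_A)·δ_B  ⇒  f_A = (δ_mix − δ_B)/(δ_A − δ_B)
f_A = (-38.58 − (-32.74)) / (-59.53 − (-32.74))
f_A = -5.84 / -26.79 = 0.2180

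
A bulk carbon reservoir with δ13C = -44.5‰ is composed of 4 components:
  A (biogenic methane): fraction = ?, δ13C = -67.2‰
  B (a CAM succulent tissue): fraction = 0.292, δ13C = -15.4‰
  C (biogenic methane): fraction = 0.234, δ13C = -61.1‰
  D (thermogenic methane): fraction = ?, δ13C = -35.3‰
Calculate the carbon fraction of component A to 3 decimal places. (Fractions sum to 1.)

Let f_A and f_D be the unknown fractions; fractions sum to 1 so f_A + f_D = 0.474.
Mass balance: Σ fᵢ·δᵢ = δ_bulk ⇒ f_A·(-67.2) + f_D·(-35.3) = -44.5 − (-18.794) = -25.706
Substitute f_D = 0.474 − f_A:
f_A·(-67.2 − -35.3) = -25.706 − 0.474×(-35.3) = -8.974
f_A = -8.974 / -31.9 = 0.2813

0.281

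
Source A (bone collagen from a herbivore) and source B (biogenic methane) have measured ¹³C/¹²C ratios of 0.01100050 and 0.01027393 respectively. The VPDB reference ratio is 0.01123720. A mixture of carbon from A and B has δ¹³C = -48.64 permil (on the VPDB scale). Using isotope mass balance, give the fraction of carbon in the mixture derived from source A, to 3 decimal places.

0.574

δ_A = (0.01100050/0.01123720 − 1)×1000 = (0.978936 − 1)×1000 = -21.064 permil
δ_B = (0.01027393/0.01123720 − 1)×1000 = (0.914278 − 1)×1000 = -85.722 permil
f_A = (δ_mix − δ_B)/(δ_A − δ_B) = (-48.64 − (-85.722))/(-21.064 − (-85.722))
f_A = 37.082 / 64.658 = 0.5735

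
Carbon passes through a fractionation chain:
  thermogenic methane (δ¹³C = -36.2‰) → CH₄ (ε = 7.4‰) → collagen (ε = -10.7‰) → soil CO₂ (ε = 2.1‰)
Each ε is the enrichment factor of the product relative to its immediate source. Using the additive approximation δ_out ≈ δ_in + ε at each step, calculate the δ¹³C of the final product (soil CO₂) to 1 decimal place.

-37.4‰

step 1: δ ≈ -36.2 + (7.4) = -28.8‰
step 2: δ ≈ -28.8 + (-10.7) = -39.5‰
step 3: δ ≈ -39.5 + (2.1) = -37.4‰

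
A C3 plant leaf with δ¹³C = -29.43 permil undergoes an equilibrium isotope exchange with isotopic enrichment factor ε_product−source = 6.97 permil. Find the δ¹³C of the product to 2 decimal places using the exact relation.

Exactly, δ_product = (δ_source + 1000)·(ε/1000 + 1) − 1000.
δ_product = (-29.43 + 1000) × (6.97/1000 + 1) − 1000
δ_product = -22.665 permil

-22.67 permil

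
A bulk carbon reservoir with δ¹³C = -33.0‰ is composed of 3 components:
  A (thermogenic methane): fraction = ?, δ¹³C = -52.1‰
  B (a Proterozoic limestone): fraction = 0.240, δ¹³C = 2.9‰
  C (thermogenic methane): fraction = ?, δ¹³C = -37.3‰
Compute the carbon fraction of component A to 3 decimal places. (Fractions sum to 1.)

Let f_A and f_C be the unknown fractions; fractions sum to 1 so f_A + f_C = 0.760.
Mass balance: Σ fᵢ·δᵢ = δ_bulk ⇒ f_A·(-52.1) + f_C·(-37.3) = -33.0 − (0.696) = -33.696
Substitute f_C = 0.760 − f_A:
f_A·(-52.1 − -37.3) = -33.696 − 0.760×(-37.3) = -5.348
f_A = -5.348 / -14.8 = 0.3614

0.361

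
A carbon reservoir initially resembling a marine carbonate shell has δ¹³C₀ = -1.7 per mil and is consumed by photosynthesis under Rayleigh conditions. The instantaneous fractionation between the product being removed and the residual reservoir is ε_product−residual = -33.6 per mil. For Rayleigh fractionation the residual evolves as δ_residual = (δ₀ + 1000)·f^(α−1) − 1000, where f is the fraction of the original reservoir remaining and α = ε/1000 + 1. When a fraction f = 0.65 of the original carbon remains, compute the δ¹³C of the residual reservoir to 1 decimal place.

12.9 per mil

Rayleigh residual: δ_res = (δ₀ + 1000)·f^(α−1) − 1000
α = ε/1000 + 1 = 0.96640, so α − 1 = -0.03360
f^(α−1) = 0.65^(-0.03360) = 1.014580
δ_res = (-1.7 + 1000) × 1.014580 − 1000 = 1012.855 − 1000 = 12.85 per mil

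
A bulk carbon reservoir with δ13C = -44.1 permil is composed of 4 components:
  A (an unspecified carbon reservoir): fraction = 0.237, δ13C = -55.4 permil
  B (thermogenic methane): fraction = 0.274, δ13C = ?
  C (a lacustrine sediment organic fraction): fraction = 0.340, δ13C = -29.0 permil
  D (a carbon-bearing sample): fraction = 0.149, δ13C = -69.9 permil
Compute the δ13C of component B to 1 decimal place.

Isotope mass balance: δ_bulk = Σ fᵢ·δᵢ.
-44.1 = 0.237×(-55.4) + 0.274×δ_B + 0.340×(-29.0) + 0.149×(-69.9)
0.274·δ_B = -44.1 − (-33.405) = -10.695
δ_B = -10.695 / 0.274 = -39.03 permil

-39.0 permil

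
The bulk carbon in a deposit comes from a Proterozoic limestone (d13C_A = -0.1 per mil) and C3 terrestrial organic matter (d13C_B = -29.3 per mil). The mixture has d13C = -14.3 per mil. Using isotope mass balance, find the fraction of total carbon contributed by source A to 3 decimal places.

0.514

δ_mix = f_A·δ_A + (1 − f_A)·δ_B  ⇒  f_A = (δ_mix − δ_B)/(δ_A − δ_B)
f_A = (-14.3 − (-29.3)) / (-0.1 − (-29.3))
f_A = 15.0 / 29.2 = 0.5137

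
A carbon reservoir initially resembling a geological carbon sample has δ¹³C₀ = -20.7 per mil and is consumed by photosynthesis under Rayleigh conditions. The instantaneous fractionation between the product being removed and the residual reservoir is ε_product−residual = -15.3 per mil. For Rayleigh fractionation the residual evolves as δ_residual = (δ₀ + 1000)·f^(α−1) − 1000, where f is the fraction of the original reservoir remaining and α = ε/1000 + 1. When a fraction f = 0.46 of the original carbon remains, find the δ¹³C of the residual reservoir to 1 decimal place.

-9.0 per mil

Rayleigh residual: δ_res = (δ₀ + 1000)·f^(α−1) − 1000
α = ε/1000 + 1 = 0.98470, so α − 1 = -0.01530
f^(α−1) = 0.46^(-0.01530) = 1.011952
δ_res = (-20.7 + 1000) × 1.011952 − 1000 = 991.004 − 1000 = -9.00 per mil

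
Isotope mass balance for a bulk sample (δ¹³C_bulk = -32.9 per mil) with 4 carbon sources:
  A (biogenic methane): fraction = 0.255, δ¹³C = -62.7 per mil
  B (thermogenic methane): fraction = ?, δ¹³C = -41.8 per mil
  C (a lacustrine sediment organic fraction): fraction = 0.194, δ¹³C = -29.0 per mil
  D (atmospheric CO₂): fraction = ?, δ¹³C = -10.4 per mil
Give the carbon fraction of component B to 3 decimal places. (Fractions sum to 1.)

Let f_B and f_D be the unknown fractions; fractions sum to 1 so f_B + f_D = 0.551.
Mass balance: Σ fᵢ·δᵢ = δ_bulk ⇒ f_B·(-41.8) + f_D·(-10.4) = -32.9 − (-21.614) = -11.285
Substitute f_D = 0.551 − f_B:
f_B·(-41.8 − -10.4) = -11.285 − 0.551×(-10.4) = -5.555
f_B = -5.555 / -31.4 = 0.1769

0.177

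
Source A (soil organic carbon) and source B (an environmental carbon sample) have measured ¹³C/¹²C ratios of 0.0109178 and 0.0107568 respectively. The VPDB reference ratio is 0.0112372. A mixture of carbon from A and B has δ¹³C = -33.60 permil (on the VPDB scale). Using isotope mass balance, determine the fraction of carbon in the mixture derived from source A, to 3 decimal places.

0.639

δ_A = (0.0109178/0.0112372 − 1)×1000 = (0.971577 − 1)×1000 = -28.423 permil
δ_B = (0.0107568/0.0112372 − 1)×1000 = (0.957249 − 1)×1000 = -42.751 permil
f_A = (δ_mix − δ_B)/(δ_A − δ_B) = (-33.60 − (-42.751))/(-28.423 − (-42.751))
f_A = 9.151 / 14.327 = 0.6387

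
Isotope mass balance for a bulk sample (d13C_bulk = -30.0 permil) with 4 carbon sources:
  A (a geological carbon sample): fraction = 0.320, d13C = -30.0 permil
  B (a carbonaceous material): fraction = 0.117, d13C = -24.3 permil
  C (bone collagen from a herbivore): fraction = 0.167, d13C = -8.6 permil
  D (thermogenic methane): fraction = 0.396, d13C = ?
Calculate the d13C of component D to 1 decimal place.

Isotope mass balance: δ_bulk = Σ fᵢ·δᵢ.
-30.0 = 0.320×(-30.0) + 0.117×(-24.3) + 0.167×(-8.6) + 0.396×δ_D
0.396·δ_D = -30.0 − (-13.879) = -16.121
δ_D = -16.121 / 0.396 = -40.71 permil

-40.7 permil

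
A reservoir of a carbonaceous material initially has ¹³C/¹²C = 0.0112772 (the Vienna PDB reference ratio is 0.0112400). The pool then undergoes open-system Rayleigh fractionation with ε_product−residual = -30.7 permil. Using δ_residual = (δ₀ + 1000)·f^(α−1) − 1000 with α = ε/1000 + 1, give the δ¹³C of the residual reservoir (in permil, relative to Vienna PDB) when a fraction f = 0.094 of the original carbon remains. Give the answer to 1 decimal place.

δ₀ = (0.0112772/0.0112400 − 1)×1000 = (1.003310 − 1)×1000 = 3.310 permil
α − 1 = ε/1000 = -0.0307
f^(α−1) = 0.094^(-0.0307) = 1.075288
δ_res = (3.310 + 1000) × 1.075288 − 1000 = 1078.847 − 1000 = 78.85 permil

78.8 permil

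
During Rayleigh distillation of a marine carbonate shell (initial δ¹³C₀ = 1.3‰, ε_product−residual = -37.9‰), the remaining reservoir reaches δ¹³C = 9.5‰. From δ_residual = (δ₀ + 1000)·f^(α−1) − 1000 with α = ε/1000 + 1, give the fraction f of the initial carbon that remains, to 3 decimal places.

0.806

α − 1 = ε/1000 = -0.0379
(δ_res + 1000)/(δ₀ + 1000) = (9.5 + 1000)/(1.3 + 1000) = 1009.5/1001.3 = 1.008189
f = 1.008189^(1/-0.0379) = exp(ln(1.008189)/-0.0379) = exp(0.00816/-0.0379)
f = exp(-0.2152) = 0.8064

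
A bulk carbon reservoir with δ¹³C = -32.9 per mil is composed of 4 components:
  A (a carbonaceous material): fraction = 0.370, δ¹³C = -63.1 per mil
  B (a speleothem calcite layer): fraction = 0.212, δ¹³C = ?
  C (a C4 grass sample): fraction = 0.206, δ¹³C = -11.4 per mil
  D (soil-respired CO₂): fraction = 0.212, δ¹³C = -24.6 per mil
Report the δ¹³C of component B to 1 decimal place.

-9.4 per mil

Isotope mass balance: δ_bulk = Σ fᵢ·δᵢ.
-32.9 = 0.370×(-63.1) + 0.212×δ_B + 0.206×(-11.4) + 0.212×(-24.6)
0.212·δ_B = -32.9 − (-30.911) = -1.989
δ_B = -1.989 / 0.212 = -9.38 per mil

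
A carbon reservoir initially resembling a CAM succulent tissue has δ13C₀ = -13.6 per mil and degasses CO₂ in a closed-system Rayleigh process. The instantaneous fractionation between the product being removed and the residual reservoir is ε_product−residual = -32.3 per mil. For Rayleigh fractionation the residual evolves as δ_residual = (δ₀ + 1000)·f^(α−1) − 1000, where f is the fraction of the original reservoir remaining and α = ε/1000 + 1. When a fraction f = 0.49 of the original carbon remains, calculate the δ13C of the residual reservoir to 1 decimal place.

Rayleigh residual: δ_res = (δ₀ + 1000)·f^(α−1) − 1000
α = ε/1000 + 1 = 0.96770, so α − 1 = -0.03230
f^(α−1) = 0.49^(-0.03230) = 1.023309
δ_res = (-13.6 + 1000) × 1.023309 − 1000 = 1009.392 − 1000 = 9.39 per mil

9.4 per mil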